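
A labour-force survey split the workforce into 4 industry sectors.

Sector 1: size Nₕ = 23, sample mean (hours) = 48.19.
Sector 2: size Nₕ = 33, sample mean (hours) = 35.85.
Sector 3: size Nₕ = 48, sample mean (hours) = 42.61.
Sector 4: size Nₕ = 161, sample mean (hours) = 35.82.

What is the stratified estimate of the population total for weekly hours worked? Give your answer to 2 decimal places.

1: 23·48.19 = 1108.37
2: 33·35.85 = 1183.05
3: 48·42.61 = 2045.28
4: 161·35.82 = 5767.02
τ̂ = Σ Nₕx̄ₕ = 10103.72.

10103.72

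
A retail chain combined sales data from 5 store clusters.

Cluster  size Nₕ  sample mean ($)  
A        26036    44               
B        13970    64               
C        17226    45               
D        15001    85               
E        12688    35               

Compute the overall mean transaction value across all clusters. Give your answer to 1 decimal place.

53.4

N = 26036 + 13970 + 17226 + 15001 + 12688 = 84921.
The stratified mean weights each stratum mean by its population share Nₕ/N.
Σ Nₕx̄ₕ = 26036·44 + 13970·64 + 17226·45 + 15001·85 + 12688·35 = 1145584 + 894080 + 775170 + 1275085 + 444080 = 4533999.
Divide by N: 4533999 / 84921 = 53.391... → 53.4.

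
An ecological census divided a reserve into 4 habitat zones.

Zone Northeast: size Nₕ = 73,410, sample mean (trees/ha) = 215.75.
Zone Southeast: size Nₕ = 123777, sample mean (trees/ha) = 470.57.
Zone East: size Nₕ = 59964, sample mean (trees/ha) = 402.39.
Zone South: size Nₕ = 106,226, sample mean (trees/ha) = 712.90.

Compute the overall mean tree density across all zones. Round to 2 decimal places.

478.68

x̄_st = (Σ Nₕx̄ₕ) / (Σ Nₕ) = (73410·215.75 + 123777·470.57 + 59964·402.39 + 106226·712.90) / 363377
= 173941379.75 / 363377 = 478.6802... → 478.68.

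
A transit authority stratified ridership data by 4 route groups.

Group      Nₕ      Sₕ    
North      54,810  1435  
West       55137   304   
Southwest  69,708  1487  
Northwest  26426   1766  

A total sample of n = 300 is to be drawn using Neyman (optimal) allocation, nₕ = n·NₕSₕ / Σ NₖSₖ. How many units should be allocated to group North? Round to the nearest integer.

96

Σ NₕSₕ = 54810·1435 + 55137·304 + 69708·1487 + 26426·1766 = 245738110.
Share for North: 78652350/245738110 = 0.32007.
n_North = 300 × 0.32007 = 96.020... → 96.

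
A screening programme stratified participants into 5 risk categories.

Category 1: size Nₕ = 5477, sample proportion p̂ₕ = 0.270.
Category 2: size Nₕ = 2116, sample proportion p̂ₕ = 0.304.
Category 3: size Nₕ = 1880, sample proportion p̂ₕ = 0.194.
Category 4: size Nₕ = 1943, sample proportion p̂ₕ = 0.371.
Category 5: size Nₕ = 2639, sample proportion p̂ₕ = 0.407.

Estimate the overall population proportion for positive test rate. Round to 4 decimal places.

0.3046

Wₕ = Nₕ/N with N = 14055: 0.3897, 0.1506, 0.1338, 0.1382, 0.1878.
p̂_st = 0.3897·0.270 + 0.1506·0.304 + 0.1338·0.194 + 0.1382·0.371 + 0.1878·0.407 ≈ 0.304639... → 0.3046.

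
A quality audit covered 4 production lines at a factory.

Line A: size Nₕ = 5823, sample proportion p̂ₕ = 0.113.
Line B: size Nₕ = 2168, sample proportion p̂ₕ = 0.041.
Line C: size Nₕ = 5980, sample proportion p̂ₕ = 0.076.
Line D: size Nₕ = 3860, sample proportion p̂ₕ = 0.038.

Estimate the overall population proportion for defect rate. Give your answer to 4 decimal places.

Wₕ = Nₕ/N with N = 17831: 0.3266, 0.1216, 0.3354, 0.2165.
p̂_st = 0.3266·0.113 + 0.1216·0.041 + 0.3354·0.076 + 0.2165·0.038 ≈ 0.075601... → 0.0756.

0.0756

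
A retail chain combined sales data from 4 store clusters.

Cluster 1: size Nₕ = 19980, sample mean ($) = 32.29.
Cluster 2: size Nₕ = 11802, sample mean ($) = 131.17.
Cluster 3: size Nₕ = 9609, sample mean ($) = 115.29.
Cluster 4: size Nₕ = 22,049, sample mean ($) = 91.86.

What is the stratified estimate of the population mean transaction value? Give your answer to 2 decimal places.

83.96

N = 63440; weights Wₕ = Nₕ/N = (0.3149, 0.1860, 0.1515, 0.3476).
x̄_st = Σ Wₕ·x̄ₕ = 0.3149·32.29 + 0.1860·131.17 + 0.1515·115.29 + 0.3476·91.86 ≈ 83.9607...
→ 83.96.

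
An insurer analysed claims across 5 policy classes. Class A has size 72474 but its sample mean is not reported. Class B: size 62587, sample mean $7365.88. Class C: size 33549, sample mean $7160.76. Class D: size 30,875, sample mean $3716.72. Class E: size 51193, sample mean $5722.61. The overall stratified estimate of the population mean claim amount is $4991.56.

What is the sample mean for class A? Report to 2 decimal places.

Σ Nₕx̄ₕ = N·μ, so 72474·x̄_A = 250678·4991.56 − (62587·7365.88 + 33549·7160.76 + 30875·3716.72 + 51193·5722.61).
= 1251274277.68 − 1108955972.53 = 142318305.15.
x̄_A = 142318305.15 / 72474 = 1963.7153... → 1963.72.

1963.72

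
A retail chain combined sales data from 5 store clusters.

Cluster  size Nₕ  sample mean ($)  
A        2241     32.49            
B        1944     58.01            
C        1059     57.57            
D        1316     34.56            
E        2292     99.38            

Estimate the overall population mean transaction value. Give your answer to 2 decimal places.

N = 2241 + 1944 + 1059 + 1316 + 2292 = 8852.
Weight each subgroup mean by Nₕ/N and sum.
Σ Nₕx̄ₕ = 2241·32.49 + 1944·58.01 + 1059·57.57 + 1316·34.56 + 2292·99.38 = 72810.09 + 112771.44 + 60966.63 + 45480.96 + 227778.96 = 519808.08.
Divide by N: 519808.08 / 8852 = 58.7221... → 58.72.

58.72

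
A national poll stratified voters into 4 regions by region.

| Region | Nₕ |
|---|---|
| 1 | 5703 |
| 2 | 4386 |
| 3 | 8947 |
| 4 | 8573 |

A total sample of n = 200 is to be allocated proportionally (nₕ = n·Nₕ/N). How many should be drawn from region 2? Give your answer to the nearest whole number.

32

N = 5703 + 4386 + 8947 + 8573 = 27609.
n_2 = 200·4386/27609 = 31.772... → 32.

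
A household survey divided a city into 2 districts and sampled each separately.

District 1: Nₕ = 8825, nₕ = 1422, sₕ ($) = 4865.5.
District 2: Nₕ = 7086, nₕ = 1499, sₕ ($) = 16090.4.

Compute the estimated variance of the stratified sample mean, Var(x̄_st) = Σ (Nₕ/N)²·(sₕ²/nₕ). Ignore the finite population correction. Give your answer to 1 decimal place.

N = 15911. Term for each stratum: Wₕ²sₕ²/nₕ.
Var(x̄_st) = 5121.4134 + 34256.2164 = 39377.6298 → 39377.6.

39377.6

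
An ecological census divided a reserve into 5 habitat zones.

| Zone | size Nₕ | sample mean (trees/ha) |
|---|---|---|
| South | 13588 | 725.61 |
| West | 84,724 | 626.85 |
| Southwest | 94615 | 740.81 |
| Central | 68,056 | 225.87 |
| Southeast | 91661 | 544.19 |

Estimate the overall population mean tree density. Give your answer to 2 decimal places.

562.36

N = 352644; weights Wₕ = Nₕ/N = (0.0385, 0.2403, 0.2683, 0.1930, 0.2599).
x̄_st = Σ Wₕ·x̄ₕ = 0.0385·725.61 + 0.2403·626.85 + 0.2683·740.81 + 0.1930·225.87 + 0.2599·544.19 ≈ 562.3614...
→ 562.36.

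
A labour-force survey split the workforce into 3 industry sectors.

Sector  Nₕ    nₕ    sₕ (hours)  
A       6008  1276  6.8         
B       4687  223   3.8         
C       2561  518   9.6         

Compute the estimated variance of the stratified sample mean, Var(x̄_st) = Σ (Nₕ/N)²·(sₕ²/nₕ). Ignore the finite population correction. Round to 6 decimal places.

0.022180

N = 13256. Term for each stratum: Wₕ²sₕ²/nₕ.
Var(x̄_st) = 0.007443925 + 0.008095194 + 0.006640593 = 0.022179712 → 0.022180.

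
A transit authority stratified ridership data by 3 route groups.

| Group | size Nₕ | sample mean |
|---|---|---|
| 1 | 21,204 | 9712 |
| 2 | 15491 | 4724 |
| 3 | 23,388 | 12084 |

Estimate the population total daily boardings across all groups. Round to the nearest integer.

561733324

1: 21204·9712 = 205933248
2: 15491·4724 = 73179484
3: 23388·12084 = 282620592
τ̂ = Σ Nₕx̄ₕ = 561733324.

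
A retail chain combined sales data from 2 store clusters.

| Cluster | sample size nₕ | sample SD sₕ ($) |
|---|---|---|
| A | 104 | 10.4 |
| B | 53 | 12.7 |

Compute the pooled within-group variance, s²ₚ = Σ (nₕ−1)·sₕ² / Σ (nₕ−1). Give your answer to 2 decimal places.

125.98

A: (104−1)·10.4² = 103·108.16 = 11140.48
B: (53−1)·12.7² = 52·161.29 = 8387.08
Numerator = 19527.56; denominator = Σ(nₕ−1) = 155.
s²ₚ = 19527.56/155 = 125.9843... → 125.98.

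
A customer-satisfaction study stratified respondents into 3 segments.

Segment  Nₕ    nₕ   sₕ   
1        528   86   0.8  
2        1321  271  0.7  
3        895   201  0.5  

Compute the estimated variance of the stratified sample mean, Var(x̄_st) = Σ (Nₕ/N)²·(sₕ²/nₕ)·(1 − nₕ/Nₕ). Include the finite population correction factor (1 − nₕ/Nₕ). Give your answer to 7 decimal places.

0.0006663

N = 2744; Wₕ = Nₕ/N.
segment 1: (528/2744)²·0.8²/86·(1 − 86/528) = 0.0002306585
segment 2: (1321/2744)²·0.7²/271·(1 − 271/1321) = 0.0003330816
segment 3: (895/2744)²·0.5²/201·(1 − 201/895) = 0.0001026026
Sum = 0.0006663427 → 0.0006663.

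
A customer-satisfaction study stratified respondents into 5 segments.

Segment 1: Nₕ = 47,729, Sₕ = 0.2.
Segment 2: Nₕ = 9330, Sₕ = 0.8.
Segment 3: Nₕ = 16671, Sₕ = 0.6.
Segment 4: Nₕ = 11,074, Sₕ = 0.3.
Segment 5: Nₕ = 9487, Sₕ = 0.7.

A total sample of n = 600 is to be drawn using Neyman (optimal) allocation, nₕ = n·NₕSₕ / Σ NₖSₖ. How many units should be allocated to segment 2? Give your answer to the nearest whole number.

1: NₕSₕ = 47729·0.2 = 9545.8
2: NₕSₕ = 9330·0.8 = 7464
3: NₕSₕ = 16671·0.6 = 10002.6
4: NₕSₕ = 11074·0.3 = 3322.2
5: NₕSₕ = 9487·0.7 = 6640.9
Σ NₕSₕ = 36975.5.
n_2 = 600·7464/36975.5 = 121.118... → 121.

121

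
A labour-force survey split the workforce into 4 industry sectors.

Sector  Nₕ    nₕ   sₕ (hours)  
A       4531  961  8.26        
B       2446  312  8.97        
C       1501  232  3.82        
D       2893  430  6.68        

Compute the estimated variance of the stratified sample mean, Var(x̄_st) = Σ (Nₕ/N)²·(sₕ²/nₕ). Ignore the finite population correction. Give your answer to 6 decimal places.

0.031019

N = 11371; Wₕ = Nₕ/N.
sector A: (4531/11371)²·8.26²/961 = 0.011272689
sector B: (2446/11371)²·8.97²/312 = 0.011932897
sector C: (1501/11371)²·3.82²/232 = 0.001095980
sector D: (2893/11371)²·6.68²/430 = 0.006717134
Sum = 0.031018700 → 0.031019.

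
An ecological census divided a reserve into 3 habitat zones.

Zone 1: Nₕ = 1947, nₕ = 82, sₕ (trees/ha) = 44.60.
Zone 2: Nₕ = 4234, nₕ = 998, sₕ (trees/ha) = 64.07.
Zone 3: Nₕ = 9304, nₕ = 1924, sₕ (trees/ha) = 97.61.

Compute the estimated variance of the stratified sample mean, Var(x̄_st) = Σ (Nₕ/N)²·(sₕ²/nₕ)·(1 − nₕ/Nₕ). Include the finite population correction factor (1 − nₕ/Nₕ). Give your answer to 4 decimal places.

N = 15485. Term for each stratum: Wₕ²sₕ²/nₕ·(1−nₕ/Nₕ).
Var(x̄_st) = 0.3673485 + 0.2350260 + 1.4180358 = 2.0204103 → 2.0204.

2.0204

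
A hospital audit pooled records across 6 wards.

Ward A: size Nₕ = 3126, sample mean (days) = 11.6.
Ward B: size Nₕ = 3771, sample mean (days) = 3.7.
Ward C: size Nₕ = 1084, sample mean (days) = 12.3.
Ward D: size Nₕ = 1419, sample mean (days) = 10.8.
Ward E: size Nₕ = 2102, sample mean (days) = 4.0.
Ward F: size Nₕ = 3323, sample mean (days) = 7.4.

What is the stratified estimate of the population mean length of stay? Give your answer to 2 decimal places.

7.55

x̄_st = (Σ Nₕx̄ₕ) / (Σ Nₕ) = (3126·11.6 + 3771·3.7 + 1084·12.3 + 1419·10.8 + 2102·4.0 + 3323·7.4) / 14825
= 111870.9 / 14825 = 7.5461... → 7.55.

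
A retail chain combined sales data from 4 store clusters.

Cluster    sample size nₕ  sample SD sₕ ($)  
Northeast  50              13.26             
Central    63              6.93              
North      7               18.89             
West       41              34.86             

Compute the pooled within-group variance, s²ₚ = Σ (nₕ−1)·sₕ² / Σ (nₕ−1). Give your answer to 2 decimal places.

Northeast: (50−1)·13.26² = 49·175.8276 = 8615.5524
Central: (63−1)·6.93² = 62·48.0249 = 2977.5438
North: (7−1)·18.89² = 6·356.8321 = 2140.9926
West: (41−1)·34.86² = 40·1215.2196 = 48608.784
Numerator = 62342.8728; denominator = Σ(nₕ−1) = 157.
s²ₚ = 62342.8728/157 = 397.0884... → 397.09.

397.09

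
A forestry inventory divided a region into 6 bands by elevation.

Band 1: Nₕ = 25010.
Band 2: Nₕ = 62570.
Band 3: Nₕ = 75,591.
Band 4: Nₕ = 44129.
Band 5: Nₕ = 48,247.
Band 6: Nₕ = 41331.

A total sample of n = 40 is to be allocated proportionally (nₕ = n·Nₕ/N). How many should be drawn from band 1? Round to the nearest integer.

3

Share of band 1 = 25010/296878 = 0.08424.
Allocate 40 × 0.08424 = 3.370... → 3.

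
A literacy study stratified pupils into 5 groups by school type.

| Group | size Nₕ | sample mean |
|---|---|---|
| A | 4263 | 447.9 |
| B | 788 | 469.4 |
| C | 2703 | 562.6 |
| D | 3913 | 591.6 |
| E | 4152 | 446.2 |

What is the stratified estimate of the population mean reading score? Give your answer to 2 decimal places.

N = 4263 + 788 + 2703 + 3913 + 4152 = 15819.
Overall mean = Σ (Nₕ/N)·x̄ₕ — weight by population share, not a simple average.
Σ Nₕx̄ₕ = 4263·447.9 + 788·469.4 + 2703·562.6 + 3913·591.6 + 4152·446.2 = 1909397.7 + 369887.2 + 1520707.8 + 2314930.8 + 1852622.4 = 7967545.9.
Divide by N: 7967545.9 / 15819 = 503.6694... → 503.67.

503.67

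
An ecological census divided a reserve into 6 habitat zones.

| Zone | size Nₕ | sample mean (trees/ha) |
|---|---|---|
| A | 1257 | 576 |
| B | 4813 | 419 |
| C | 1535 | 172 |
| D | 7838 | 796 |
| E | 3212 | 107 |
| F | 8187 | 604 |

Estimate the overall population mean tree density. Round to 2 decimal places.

N = 1257 + 4813 + 1535 + 7838 + 3212 + 8187 = 26842.
Overall mean = Σ (Nₕ/N)·x̄ₕ — weight by population share, not a simple average.
Σ Nₕx̄ₕ = 1257·576 + 4813·419 + 1535·172 + 7838·796 + 3212·107 + 8187·604 = 724032 + 2016647 + 264020 + 6239048 + 343684 + 4944948 = 14532379.
Divide by N: 14532379 / 26842 = 541.4045... → 541.40.

541.40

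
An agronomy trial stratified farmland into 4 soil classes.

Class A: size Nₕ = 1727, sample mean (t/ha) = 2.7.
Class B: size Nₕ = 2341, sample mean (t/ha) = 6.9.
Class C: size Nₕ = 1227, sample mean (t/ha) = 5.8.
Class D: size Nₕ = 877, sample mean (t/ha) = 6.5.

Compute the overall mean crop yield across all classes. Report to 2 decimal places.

5.45

x̄_st = (Σ Nₕx̄ₕ) / (Σ Nₕ) = (1727·2.7 + 2341·6.9 + 1227·5.8 + 877·6.5) / 6172
= 33632.9 / 6172 = 5.4493... → 5.45.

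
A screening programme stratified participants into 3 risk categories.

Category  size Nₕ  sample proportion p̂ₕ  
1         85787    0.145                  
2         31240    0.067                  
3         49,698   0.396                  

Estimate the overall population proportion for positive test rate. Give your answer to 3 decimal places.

Wₕ = Nₕ/N with N = 166725: 0.5145, 0.1874, 0.2981.
p̂_st = 0.5145·0.145 + 0.1874·0.067 + 0.2981·0.396 ≈ 0.20520... → 0.205.

0.205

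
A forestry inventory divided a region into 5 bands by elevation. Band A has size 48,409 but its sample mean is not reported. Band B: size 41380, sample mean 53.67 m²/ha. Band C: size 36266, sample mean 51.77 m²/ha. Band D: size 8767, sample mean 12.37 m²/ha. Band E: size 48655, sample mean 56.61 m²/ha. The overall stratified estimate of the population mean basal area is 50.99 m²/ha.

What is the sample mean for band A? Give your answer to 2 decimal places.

49.46

Σ Nₕx̄ₕ = N·μ, so 48409·x̄_A = 183477·50.99 − (41380·53.67 + 36266·51.77 + 8767·12.37 + 48655·56.61).
= 9355492.23 − 6961162.76 = 2394329.47.
x̄_A = 2394329.47 / 48409 = 49.4604... → 49.46.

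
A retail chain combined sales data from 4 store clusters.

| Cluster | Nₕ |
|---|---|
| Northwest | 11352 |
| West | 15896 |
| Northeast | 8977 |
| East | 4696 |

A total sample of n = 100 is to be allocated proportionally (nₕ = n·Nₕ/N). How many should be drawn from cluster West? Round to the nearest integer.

N = 11352 + 15896 + 8977 + 4696 = 40921.
n_West = 100·15896/40921 = 38.846... → 39.

39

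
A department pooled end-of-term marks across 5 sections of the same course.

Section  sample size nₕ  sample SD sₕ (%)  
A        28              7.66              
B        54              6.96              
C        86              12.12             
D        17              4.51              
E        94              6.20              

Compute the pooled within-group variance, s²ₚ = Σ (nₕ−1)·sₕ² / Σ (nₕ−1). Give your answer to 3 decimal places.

Degrees of freedom: 27 + 53 + 85 + 16 + 93 = 274.
Σ(nₕ−1)sₕ² = 27·58.6756 + 53·48.4416 + 85·146.8944 + 16·20.3401 + 93·38.44 = 20538.0316.
s²ₚ = 20538.0316 / 274 = 74.95632... → 74.956.

74.956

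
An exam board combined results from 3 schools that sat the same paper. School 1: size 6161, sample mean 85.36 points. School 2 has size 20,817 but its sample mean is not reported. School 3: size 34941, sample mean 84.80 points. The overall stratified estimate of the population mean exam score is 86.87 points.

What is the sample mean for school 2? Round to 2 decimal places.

90.79

Σ Nₕx̄ₕ = N·μ, so 20817·x̄_2 = 61919·86.87 − (6161·85.36 + 34941·84.80).
= 5378903.53 − 3488899.76 = 1890003.77.
x̄_2 = 1890003.77 / 20817 = 90.7914... → 90.79.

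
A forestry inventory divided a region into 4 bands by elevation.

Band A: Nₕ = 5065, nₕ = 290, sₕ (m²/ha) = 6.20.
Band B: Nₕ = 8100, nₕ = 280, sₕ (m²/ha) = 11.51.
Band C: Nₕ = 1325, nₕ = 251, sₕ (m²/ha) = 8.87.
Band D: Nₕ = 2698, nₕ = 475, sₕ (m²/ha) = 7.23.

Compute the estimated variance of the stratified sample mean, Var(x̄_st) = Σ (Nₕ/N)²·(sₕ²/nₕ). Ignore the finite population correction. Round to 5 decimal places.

N = 17188; Wₕ = Nₕ/N.
band A: (5065/17188)²·6.20²/290 = 0.01151048
band B: (8100/17188)²·11.51²/280 = 0.10507804
band C: (1325/17188)²·8.87²/251 = 0.00186275
band D: (2698/17188)²·7.23²/475 = 0.00271154
Sum = 0.12116282 → 0.12116.

0.12116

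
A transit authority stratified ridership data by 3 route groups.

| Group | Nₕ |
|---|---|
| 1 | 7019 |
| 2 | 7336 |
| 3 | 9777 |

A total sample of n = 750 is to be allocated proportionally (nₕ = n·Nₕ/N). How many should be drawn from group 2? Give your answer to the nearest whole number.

N = 7019 + 7336 + 9777 = 24132.
n_2 = 750·7336/24132 = 227.996... → 228.

228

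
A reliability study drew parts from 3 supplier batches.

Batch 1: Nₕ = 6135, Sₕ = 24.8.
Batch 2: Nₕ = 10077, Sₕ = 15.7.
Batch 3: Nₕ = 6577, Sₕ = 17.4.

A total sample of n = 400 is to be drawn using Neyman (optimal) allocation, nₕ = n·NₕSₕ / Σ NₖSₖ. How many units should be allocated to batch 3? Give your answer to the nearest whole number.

Σ NₕSₕ = 6135·24.8 + 10077·15.7 + 6577·17.4 = 424796.7.
Share for 3: 114439.8/424796.7 = 0.26940.
n_3 = 400 × 0.26940 = 107.760... → 108.

108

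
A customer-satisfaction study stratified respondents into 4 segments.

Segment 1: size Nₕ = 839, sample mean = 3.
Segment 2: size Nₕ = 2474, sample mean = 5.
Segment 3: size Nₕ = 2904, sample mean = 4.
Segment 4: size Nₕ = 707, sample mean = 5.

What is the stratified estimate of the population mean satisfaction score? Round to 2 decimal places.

N = 839 + 2474 + 2904 + 707 = 6924.
Weight each subgroup mean by Nₕ/N and sum.
Σ Nₕx̄ₕ = 839·3 + 2474·5 + 2904·4 + 707·5 = 2517 + 12370 + 11616 + 3535 = 30038.
Divide by N: 30038 / 6924 = 4.3382... → 4.34.

4.34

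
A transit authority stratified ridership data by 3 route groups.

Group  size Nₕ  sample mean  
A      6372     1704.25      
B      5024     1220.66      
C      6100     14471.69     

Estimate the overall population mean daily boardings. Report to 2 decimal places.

x̄_st = (Σ Nₕx̄ₕ) / (Σ Nₕ) = (6372·1704.25 + 5024·1220.66 + 6100·14471.69) / 17496
= 105269385.84 / 17496 = 6016.7687... → 6016.77.

6016.77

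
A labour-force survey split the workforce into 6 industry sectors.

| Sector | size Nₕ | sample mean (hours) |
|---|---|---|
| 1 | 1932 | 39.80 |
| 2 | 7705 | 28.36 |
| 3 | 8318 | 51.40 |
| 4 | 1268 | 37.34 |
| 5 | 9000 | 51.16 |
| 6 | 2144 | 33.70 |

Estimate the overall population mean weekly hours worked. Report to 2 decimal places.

42.91

N = 30367; weights Wₕ = Nₕ/N = (0.0636, 0.2537, 0.2739, 0.0418, 0.2964, 0.0706).
x̄_st = Σ Wₕ·x̄ₕ = 0.0636·39.80 + 0.2537·28.36 + 0.2739·51.40 + 0.0418·37.34 + 0.2964·51.16 + 0.0706·33.70 ≈ 42.9082...
→ 42.91.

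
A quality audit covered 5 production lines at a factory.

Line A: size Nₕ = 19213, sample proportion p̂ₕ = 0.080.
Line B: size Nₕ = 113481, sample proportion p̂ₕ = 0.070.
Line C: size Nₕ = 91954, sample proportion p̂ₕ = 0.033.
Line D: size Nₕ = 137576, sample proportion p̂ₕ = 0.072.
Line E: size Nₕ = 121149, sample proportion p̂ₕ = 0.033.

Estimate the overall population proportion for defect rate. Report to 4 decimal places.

N = 19213 + 113481 + 91954 + 137576 + 121149 = 483373.
Overall proportion = Σ (Nₕ/N)·p̂ₕ.
Σ Nₕp̂ₕ = 1537.04 + 7943.67 + 3034.482 + 9905.472 + 3997.917 = 26418.581.
26418.581 / 483373 = 0.054655... → 0.0547.

0.0547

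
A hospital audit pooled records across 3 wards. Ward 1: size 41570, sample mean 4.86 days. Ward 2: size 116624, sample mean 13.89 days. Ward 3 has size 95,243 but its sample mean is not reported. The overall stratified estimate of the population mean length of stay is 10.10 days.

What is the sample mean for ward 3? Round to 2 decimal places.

Σ Nₕx̄ₕ = N·μ, so 95243·x̄_3 = 253437·10.10 − (41570·4.86 + 116624·13.89).
= 2559713.7 − 1821937.56 = 737776.14.
x̄_3 = 737776.14 / 95243 = 7.7463... → 7.75.

7.75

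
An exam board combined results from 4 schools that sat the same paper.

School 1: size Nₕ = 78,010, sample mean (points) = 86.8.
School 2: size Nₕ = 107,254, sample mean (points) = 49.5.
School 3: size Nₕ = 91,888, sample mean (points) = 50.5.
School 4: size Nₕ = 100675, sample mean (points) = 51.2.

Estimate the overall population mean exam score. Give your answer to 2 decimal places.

x̄_st = (Σ Nₕx̄ₕ) / (Σ Nₕ) = (78010·86.8 + 107254·49.5 + 91888·50.5 + 100675·51.2) / 377827
= 21875245 / 377827 = 57.8975... → 57.90.

57.90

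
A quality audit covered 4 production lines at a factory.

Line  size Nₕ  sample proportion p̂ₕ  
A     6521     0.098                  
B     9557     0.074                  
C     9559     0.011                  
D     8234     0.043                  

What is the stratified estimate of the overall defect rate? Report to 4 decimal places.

Wₕ = Nₕ/N with N = 33871: 0.1925, 0.2822, 0.2822, 0.2431.
p̂_st = 0.1925·0.098 + 0.2822·0.074 + 0.2822·0.011 + 0.2431·0.043 ≈ 0.053305... → 0.0533.

0.0533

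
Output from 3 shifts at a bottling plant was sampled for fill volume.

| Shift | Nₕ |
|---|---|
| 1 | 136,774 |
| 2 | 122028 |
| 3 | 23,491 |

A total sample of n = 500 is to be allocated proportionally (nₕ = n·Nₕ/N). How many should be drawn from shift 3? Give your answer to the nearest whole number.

N = 136774 + 122028 + 23491 = 282293.
n_3 = 500·23491/282293 = 41.607... → 42.

42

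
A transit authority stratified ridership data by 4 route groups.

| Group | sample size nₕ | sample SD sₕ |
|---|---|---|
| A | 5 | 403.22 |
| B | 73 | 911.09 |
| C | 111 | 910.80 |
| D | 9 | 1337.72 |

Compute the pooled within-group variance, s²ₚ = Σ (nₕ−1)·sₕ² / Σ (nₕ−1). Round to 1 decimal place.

855585.8

Degrees of freedom: 4 + 72 + 110 + 8 = 194.
Σ(nₕ−1)sₕ² = 4·162586.3684 + 72·830084.9881 + 110·829556.64 + 8·1789494.7984 = 165983653.404.
s²ₚ = 165983653.404 / 194 = 855585.842... → 855585.8.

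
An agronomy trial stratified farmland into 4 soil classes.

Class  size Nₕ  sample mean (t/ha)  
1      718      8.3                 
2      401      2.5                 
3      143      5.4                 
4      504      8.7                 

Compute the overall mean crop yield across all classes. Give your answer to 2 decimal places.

6.86

x̄_st = (Σ Nₕx̄ₕ) / (Σ Nₕ) = (718·8.3 + 401·2.5 + 143·5.4 + 504·8.7) / 1766
= 12118.9 / 1766 = 6.8623... → 6.86.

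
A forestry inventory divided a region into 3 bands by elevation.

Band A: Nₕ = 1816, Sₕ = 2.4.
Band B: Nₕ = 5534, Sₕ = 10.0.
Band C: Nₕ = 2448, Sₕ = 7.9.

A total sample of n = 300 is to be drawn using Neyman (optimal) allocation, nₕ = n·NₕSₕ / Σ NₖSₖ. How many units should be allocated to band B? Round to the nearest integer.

210

A: NₕSₕ = 1816·2.4 = 4358.4
B: NₕSₕ = 5534·10.0 = 55340
C: NₕSₕ = 2448·7.9 = 19339.2
Σ NₕSₕ = 79037.6.
n_B = 300·55340/79037.6 = 210.052... → 210.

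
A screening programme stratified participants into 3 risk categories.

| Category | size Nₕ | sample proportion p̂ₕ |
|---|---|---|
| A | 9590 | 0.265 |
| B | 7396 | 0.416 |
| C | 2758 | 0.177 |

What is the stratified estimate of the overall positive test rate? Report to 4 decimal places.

Wₕ = Nₕ/N with N = 19744: 0.4857, 0.3746, 0.1397.
p̂_st = 0.4857·0.265 + 0.3746·0.416 + 0.1397·0.177 ≈ 0.309271... → 0.3093.

0.3093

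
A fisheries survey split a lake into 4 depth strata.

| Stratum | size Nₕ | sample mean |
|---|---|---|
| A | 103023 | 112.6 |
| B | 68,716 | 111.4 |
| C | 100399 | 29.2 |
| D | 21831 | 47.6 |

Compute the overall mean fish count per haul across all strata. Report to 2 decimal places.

79.01

N = 103023 + 68716 + 100399 + 21831 = 293969.
Overall mean = Σ (Nₕ/N)·x̄ₕ — weight by population share, not a simple average.
Σ Nₕx̄ₕ = 103023·112.6 + 68716·111.4 + 100399·29.2 + 21831·47.6 = 11600389.8 + 7654962.4 + 2931650.8 + 1039155.6 = 23226158.6.
Divide by N: 23226158.6 / 293969 = 79.0089... → 79.01.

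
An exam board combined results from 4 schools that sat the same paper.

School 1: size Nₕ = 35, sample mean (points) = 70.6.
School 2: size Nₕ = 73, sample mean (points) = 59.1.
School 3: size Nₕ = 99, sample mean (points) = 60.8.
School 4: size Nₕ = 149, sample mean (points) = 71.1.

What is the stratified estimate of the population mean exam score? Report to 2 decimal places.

N = 35 + 73 + 99 + 149 = 356.
Weight each subgroup mean by Nₕ/N and sum.
Σ Nₕx̄ₕ = 35·70.6 + 73·59.1 + 99·60.8 + 149·71.1 = 2471 + 4314.3 + 6019.2 + 10593.9 = 23398.4.
Divide by N: 23398.4 / 356 = 65.7258... → 65.73.

65.73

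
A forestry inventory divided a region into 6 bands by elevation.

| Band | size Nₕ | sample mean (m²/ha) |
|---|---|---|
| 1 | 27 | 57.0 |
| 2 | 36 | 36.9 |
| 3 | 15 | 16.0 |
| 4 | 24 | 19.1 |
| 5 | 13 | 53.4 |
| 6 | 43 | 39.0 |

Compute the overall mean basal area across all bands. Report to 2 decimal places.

37.58

N = 158; weights Wₕ = Nₕ/N = (0.1709, 0.2278, 0.0949, 0.1519, 0.0823, 0.2722).
x̄_st = Σ Wₕ·x̄ₕ = 0.1709·57.0 + 0.2278·36.9 + 0.0949·16.0 + 0.1519·19.1 + 0.0823·53.4 + 0.2722·39.0 ≈ 37.5759...
→ 37.58.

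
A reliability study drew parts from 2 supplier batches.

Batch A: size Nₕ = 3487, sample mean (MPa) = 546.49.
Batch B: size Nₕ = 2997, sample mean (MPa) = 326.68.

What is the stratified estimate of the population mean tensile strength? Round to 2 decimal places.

444.89

x̄_st = (Σ Nₕx̄ₕ) / (Σ Nₕ) = (3487·546.49 + 2997·326.68) / 6484
= 2884670.59 / 6484 = 444.8906... → 444.89.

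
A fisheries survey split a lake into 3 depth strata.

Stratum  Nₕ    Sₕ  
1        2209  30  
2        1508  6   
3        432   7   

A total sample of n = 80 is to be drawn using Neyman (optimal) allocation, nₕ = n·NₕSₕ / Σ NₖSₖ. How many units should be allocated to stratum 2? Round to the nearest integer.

9

Σ NₕSₕ = 2209·30 + 1508·6 + 432·7 = 78342.
Share for 2: 9048/78342 = 0.11549.
n_2 = 80 × 0.11549 = 9.239... → 9.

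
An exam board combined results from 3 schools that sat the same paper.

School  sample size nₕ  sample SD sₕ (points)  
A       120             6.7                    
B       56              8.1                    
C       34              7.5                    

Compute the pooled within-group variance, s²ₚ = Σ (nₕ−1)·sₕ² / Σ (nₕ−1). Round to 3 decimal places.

52.206

A: (120−1)·6.7² = 119·44.89 = 5341.91
B: (56−1)·8.1² = 55·65.61 = 3608.55
C: (34−1)·7.5² = 33·56.25 = 1856.25
Numerator = 10806.71; denominator = Σ(nₕ−1) = 207.
s²ₚ = 10806.71/207 = 52.20633... → 52.206.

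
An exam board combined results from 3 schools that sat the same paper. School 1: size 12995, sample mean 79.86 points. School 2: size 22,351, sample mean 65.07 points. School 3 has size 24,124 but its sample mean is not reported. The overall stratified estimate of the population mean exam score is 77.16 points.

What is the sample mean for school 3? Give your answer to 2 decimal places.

86.91

N = 12995 + 22351 + 24124 = 59470.
Overall total = μ·N = 77.16·59470 = 4588705.2.
Subtract the known strata: 12995·79.86 + 22351·65.07 = 2492160.27.
Remaining total for school 3: 4588705.2 − 2492160.27 = 2096544.93.
Divide by its size: 2096544.93 / 24124 = 86.9070... → 86.91.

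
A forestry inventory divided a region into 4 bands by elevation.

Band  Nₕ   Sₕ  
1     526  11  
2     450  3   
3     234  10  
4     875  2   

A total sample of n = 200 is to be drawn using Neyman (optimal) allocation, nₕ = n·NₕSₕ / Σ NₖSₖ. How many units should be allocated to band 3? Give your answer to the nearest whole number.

1: NₕSₕ = 526·11 = 5786
2: NₕSₕ = 450·3 = 1350
3: NₕSₕ = 234·10 = 2340
4: NₕSₕ = 875·2 = 1750
Σ NₕSₕ = 11226.
n_3 = 200·2340/11226 = 41.689... → 42.

42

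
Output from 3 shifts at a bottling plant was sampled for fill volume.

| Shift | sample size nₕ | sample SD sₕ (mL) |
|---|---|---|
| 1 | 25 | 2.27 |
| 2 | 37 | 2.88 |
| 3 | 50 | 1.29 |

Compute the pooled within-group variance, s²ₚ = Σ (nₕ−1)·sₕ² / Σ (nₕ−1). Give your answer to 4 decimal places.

4.6221

Degrees of freedom: 24 + 36 + 49 = 109.
Σ(nₕ−1)sₕ² = 24·5.1529 + 36·8.2944 + 49·1.6641 = 503.8089.
s²ₚ = 503.8089 / 109 = 4.6221 → 4.6221.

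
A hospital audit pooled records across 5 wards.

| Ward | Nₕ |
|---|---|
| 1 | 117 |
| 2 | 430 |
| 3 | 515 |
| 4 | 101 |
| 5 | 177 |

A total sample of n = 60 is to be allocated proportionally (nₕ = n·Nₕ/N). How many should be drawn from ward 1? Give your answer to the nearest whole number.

5

N = 117 + 430 + 515 + 101 + 177 = 1340.
n_1 = 60·117/1340 = 5.239... → 5.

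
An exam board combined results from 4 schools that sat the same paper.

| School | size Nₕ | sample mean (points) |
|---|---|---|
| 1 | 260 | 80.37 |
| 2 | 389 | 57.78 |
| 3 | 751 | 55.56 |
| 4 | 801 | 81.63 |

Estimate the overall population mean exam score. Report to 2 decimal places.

x̄_st = (Σ Nₕx̄ₕ) / (Σ Nₕ) = (260·80.37 + 389·57.78 + 751·55.56 + 801·81.63) / 2201
= 150483.81 / 2201 = 68.3707... → 68.37.

68.37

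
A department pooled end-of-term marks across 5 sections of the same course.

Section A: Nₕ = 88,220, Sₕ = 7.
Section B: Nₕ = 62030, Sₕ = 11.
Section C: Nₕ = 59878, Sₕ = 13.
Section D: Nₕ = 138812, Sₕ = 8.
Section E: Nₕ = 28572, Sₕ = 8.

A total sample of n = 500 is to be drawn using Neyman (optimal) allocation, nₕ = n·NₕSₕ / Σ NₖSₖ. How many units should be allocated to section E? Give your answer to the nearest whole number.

33

Σ NₕSₕ = 88220·7 + 62030·11 + 59878·13 + 138812·8 + 28572·8 = 3417356.
Share for E: 228576/3417356 = 0.06689.
n_E = 500 × 0.06689 = 33.443... → 33.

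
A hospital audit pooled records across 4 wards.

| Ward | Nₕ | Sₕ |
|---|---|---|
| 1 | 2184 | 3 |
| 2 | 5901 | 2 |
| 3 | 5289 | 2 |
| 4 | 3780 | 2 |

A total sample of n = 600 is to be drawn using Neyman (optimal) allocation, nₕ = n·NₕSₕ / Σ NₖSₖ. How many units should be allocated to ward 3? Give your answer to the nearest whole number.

174

Σ NₕSₕ = 2184·3 + 5901·2 + 5289·2 + 3780·2 = 36492.
Share for 3: 10578/36492 = 0.28987.
n_3 = 600 × 0.28987 = 173.923... → 174.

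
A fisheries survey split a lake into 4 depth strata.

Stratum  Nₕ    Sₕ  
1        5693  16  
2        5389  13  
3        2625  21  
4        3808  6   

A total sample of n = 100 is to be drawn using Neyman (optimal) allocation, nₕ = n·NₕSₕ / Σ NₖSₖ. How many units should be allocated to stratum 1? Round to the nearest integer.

38

Σ NₕSₕ = 5693·16 + 5389·13 + 2625·21 + 3808·6 = 239118.
Share for 1: 91088/239118 = 0.38093.
n_1 = 100 × 0.38093 = 38.093... → 38.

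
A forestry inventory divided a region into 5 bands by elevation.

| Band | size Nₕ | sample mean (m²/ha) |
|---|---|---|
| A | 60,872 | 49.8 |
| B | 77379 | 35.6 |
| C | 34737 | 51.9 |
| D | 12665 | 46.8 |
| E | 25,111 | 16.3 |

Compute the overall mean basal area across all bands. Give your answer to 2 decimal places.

40.76

N = 210764; weights Wₕ = Nₕ/N = (0.2888, 0.3671, 0.1648, 0.0601, 0.1191).
x̄_st = Σ Wₕ·x̄ₕ = 0.2888·49.8 + 0.3671·35.6 + 0.1648·51.9 + 0.0601·46.8 + 0.1191·16.3 ≈ 40.7612...
→ 40.76.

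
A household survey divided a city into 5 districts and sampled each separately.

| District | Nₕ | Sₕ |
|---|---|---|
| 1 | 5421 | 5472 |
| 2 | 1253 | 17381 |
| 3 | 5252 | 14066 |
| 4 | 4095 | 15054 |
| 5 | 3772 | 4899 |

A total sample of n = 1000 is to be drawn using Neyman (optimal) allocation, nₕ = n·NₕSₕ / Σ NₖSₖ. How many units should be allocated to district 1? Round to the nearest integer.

1: NₕSₕ = 5421·5472 = 29663712
2: NₕSₕ = 1253·17381 = 21778393
3: NₕSₕ = 5252·14066 = 73874632
4: NₕSₕ = 4095·15054 = 61646130
5: NₕSₕ = 3772·4899 = 18479028
Σ NₕSₕ = 205441895.
n_1 = 1000·29663712/205441895 = 144.390... → 144.

144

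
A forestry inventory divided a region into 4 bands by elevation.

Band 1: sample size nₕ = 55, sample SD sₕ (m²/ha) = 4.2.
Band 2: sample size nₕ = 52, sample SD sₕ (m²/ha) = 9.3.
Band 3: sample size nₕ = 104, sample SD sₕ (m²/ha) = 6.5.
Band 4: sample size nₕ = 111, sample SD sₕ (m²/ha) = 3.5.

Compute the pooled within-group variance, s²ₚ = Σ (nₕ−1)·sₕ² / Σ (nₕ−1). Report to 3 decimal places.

Degrees of freedom: 54 + 51 + 103 + 110 = 318.
Σ(nₕ−1)sₕ² = 54·17.64 + 51·86.49 + 103·42.25 + 110·12.25 = 11062.8.
s²ₚ = 11062.8 / 318 = 34.78868... → 34.789.

34.789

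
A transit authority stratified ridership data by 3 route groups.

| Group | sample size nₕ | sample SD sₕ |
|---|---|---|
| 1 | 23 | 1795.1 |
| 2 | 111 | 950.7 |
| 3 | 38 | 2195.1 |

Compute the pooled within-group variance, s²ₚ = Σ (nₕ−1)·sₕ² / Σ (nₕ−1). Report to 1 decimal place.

2062704.0

1: (23−1)·1795.1² = 22·3222384.01 = 70892448.22
2: (111−1)·950.7² = 110·903830.49 = 99421353.9
3: (38−1)·2195.1² = 37·4818464.01 = 178283168.37
Numerator = 348596970.49; denominator = Σ(nₕ−1) = 169.
s²ₚ = 348596970.49/169 = 2062703.967... → 2062704.0.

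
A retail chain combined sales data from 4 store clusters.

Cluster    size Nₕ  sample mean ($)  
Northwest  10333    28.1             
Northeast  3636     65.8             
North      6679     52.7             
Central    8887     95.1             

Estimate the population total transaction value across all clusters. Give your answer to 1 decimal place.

Northwest: 10333·28.1 = 290357.3
Northeast: 3636·65.8 = 239248.8
North: 6679·52.7 = 351983.3
Central: 8887·95.1 = 845153.7
τ̂ = Σ Nₕx̄ₕ = 1726743.1.

1726743.1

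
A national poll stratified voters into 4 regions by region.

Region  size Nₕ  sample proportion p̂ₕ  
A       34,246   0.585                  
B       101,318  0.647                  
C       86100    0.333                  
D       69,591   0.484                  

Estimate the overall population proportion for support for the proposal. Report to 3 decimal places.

0.508

Wₕ = Nₕ/N with N = 291255: 0.1176, 0.3479, 0.2956, 0.2389.
p̂_st = 0.1176·0.585 + 0.3479·0.647 + 0.2956·0.333 + 0.2389·0.484 ≈ 0.50794... → 0.508.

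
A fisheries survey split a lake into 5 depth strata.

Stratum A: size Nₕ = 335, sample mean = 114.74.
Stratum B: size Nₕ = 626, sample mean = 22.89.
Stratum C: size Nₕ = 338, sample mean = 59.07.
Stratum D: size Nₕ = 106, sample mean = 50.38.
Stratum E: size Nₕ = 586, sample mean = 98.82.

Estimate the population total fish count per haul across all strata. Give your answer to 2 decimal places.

135981.50

Estimate total by summing Nₕ·x̄ₕ over strata.
335·114.74 + 626·22.89 + 338·59.07 + 106·50.38 + 586·98.82 = 38437.9 + 14329.14 + 19965.66 + 5340.28 + 57908.52 = 135981.50.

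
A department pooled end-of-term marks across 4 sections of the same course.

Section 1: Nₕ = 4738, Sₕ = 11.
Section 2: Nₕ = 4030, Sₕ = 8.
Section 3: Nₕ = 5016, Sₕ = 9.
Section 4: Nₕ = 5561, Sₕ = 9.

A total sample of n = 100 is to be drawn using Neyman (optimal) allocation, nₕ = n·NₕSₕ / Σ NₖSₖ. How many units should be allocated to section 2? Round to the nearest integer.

18

Σ NₕSₕ = 4738·11 + 4030·8 + 5016·9 + 5561·9 = 179551.
Share for 2: 32240/179551 = 0.17956.
n_2 = 100 × 0.17956 = 17.956... → 18.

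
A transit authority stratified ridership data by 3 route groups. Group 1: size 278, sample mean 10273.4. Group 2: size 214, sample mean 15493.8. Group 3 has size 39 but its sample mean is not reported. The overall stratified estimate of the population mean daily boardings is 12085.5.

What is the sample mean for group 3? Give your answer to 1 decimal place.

N = 278 + 214 + 39 = 531.
Overall total = μ·N = 12085.5·531 = 6417400.5.
Subtract the known strata: 278·10273.4 + 214·15493.8 = 6171678.4.
Remaining total for group 3: 6417400.5 − 6171678.4 = 245722.1.
Divide by its size: 245722.1 / 39 = 6300.567... → 6300.6.

6300.6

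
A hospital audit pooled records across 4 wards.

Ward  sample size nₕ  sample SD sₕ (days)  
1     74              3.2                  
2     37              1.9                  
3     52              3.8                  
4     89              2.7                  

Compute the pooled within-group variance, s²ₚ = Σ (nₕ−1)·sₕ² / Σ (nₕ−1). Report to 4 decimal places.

9.0945

Degrees of freedom: 73 + 36 + 51 + 88 = 248.
Σ(nₕ−1)sₕ² = 73·10.24 + 36·3.61 + 51·14.44 + 88·7.29 = 2255.44.
s²ₚ = 2255.44 / 248 = 9.094516... → 9.0945.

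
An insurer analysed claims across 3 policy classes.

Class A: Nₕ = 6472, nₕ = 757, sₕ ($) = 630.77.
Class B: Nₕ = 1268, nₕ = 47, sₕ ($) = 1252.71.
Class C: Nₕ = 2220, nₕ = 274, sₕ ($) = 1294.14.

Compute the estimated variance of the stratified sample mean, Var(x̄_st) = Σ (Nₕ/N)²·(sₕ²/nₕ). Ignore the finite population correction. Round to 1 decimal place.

1066.7

N = 9960; Wₕ = Nₕ/N.
class A: (6472/9960)²·630.77²/757 = 221.9241
class B: (1268/9960)²·1252.71²/47 = 541.1567
class C: (2220/9960)²·1294.14²/274 = 303.6681
Sum = 1066.7490 → 1066.7.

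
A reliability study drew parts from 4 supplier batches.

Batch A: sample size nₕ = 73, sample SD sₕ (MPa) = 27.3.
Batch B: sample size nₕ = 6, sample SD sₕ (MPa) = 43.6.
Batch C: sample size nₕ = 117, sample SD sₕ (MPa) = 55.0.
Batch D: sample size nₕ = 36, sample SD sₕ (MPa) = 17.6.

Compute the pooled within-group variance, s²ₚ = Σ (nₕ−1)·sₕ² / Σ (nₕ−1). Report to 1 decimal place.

A: (73−1)·27.3² = 72·745.29 = 53660.88
B: (6−1)·43.6² = 5·1900.96 = 9504.8
C: (117−1)·55.0² = 116·3025 = 350900
D: (36−1)·17.6² = 35·309.76 = 10841.6
Numerator = 424907.28; denominator = Σ(nₕ−1) = 228.
s²ₚ = 424907.28/228 = 1863.628... → 1863.6.

1863.6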